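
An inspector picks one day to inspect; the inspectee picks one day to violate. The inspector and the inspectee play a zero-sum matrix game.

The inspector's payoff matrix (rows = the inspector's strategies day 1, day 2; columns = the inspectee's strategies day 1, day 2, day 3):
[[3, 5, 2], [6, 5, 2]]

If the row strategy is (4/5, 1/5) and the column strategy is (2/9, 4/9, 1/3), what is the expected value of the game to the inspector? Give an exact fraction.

Against (2/9, 4/9, 1/3), each row's expected payoff is day 1: 32/9; day 2: 38/9.
Taking the (4/5, 1/5)-weighted average: (4/5)·(32/9) + (1/5)·(38/9) = 166/45.

166/45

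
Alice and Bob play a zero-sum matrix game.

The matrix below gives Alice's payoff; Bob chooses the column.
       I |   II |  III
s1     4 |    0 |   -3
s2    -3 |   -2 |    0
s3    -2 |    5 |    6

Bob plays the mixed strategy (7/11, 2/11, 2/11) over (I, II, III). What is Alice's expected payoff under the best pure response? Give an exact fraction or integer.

s1: (4)·(7/11) + (0)·(2/11) + (-3)·(2/11) = 2.
s2: (-3)·(7/11) + (-2)·(2/11) + (0)·(2/11) = -25/11.
s3: (-2)·(7/11) + (5)·(2/11) + (6)·(2/11) = 8/11.
The best pure response is s1 with expected payoff 2.

2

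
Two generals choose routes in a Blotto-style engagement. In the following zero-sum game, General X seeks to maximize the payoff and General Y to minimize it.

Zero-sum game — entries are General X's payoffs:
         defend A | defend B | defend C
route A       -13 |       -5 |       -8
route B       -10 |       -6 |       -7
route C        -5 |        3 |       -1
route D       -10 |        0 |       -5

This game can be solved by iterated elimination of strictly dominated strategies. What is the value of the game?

-5

Row route D is strictly dominated by row route C (-5>-10, 3>0, -1>-5); eliminate route D.
Column defend C is strictly dominated by defend A for General Y (-13<-8, -10<-7, -5<-1); eliminate defend C.
Column defend B is strictly dominated by defend A for General Y (-13<-5, -10<-6, -5<3); eliminate defend B.
Row route B is strictly dominated by row route C (-5>-10); eliminate route B.
Row route A is strictly dominated by row route C (-5>-13); eliminate route A.
Only (route C, defend A) remains, with payoff -5.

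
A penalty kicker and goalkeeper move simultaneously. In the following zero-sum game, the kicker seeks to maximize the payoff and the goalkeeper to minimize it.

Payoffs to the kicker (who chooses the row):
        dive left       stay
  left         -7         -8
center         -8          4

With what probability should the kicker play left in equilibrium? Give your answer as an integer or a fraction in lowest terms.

12/13

Row minima are -8 and -8, so the kicker's maximin is -8; column maxima are -7 and 4, so the goalkeeper's minimax is -7. These differ, so the equilibrium is in mixed strategies.
Let the kicker play left with probability p. The goalkeeper is indifferent when −7p − 8(1−p) = −8p + 4(1−p), giving p = 12/13.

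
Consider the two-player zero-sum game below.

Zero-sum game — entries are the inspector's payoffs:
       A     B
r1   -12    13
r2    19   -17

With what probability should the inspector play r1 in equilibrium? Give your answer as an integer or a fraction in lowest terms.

36/61

Row minima are -12 and -17, so the inspector's maximin is -12; column maxima are 19 and 13, so the inspectee's minimax is 13. These differ, so the equilibrium is in mixed strategies.
Let the inspector play r1 with probability p. The inspectee is indifferent when −12p + 19(1−p) = 13p − 17(1−p), giving p = 36/61.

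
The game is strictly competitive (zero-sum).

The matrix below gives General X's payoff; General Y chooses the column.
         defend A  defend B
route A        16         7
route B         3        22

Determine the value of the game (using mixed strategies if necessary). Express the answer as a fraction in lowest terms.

Row minima are 7 and 3, so General X's maximin is 7; column maxima are 16 and 22, so General Y's minimax is 16. These differ, so the equilibrium is in mixed strategies.
Let General X play route A with probability p. General Y is indifferent when 16p + 3(1−p) = 7p + 22(1−p), giving p = 19/28.
Let General Y play defend A with probability q. General X is indifferent when 16q + 7(1−q) = 3q + 22(1−q), giving q = 15/28.
The value is 16·(15/28) + (7)·(13/28) = 331/28.

331/28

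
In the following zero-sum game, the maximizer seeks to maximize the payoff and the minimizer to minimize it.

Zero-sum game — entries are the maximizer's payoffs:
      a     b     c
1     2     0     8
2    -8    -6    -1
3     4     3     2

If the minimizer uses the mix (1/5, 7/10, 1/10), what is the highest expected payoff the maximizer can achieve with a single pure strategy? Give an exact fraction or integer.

1: (2)·(1/5) + (0)·(7/10) + (8)·(1/10) = 6/5.
2: (-8)·(1/5) + (-6)·(7/10) + (-1)·(1/10) = -59/10.
3: (4)·(1/5) + (3)·(7/10) + (2)·(1/10) = 31/10.
The best pure response is 3 with expected payoff 31/10.

31/10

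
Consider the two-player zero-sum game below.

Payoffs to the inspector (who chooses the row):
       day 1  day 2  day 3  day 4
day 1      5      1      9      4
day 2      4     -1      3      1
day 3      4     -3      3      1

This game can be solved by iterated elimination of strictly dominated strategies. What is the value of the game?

Column day 4 is strictly dominated by day 2 for the inspectee (1<4, -1<1, -3<1); eliminate day 4.
Row day 3 is strictly dominated by row day 1 (5>4, 1>-3, 9>3); eliminate day 3.
Row day 2 is strictly dominated by row day 1 (5>4, 1>-1, 9>3); eliminate day 2.
Column day 1 is strictly dominated by day 2 for the inspectee (1<5); eliminate day 1.
Column day 3 is strictly dominated by day 2 for the inspectee (1<9); eliminate day 3.
Only (day 1, day 2) remains, with payoff 1.

1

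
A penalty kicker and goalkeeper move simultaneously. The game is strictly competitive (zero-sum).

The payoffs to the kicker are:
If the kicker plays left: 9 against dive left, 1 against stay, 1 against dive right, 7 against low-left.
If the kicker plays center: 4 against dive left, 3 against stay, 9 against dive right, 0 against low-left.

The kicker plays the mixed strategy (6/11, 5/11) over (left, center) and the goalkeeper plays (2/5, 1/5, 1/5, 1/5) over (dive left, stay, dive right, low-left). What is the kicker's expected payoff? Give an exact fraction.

262/55

Against (2/5, 1/5, 1/5, 1/5), each row's expected payoff is left: 27/5; center: 4.
Taking the (6/11, 5/11)-weighted average: (6/11)·(27/5) + (5/11)·(4) = 262/55.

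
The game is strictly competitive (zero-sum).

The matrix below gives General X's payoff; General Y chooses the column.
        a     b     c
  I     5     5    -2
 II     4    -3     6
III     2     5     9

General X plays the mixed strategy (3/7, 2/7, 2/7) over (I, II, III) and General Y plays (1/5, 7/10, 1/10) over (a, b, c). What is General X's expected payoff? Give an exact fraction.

211/70

Against (1/5, 7/10, 1/10), each row's expected payoff is I: 43/10; II: -7/10; III: 24/5.
Taking the (3/7, 2/7, 2/7)-weighted average: (3/7)·(43/10) + (2/7)·(-7/10) + (2/7)·(24/5) = 211/70.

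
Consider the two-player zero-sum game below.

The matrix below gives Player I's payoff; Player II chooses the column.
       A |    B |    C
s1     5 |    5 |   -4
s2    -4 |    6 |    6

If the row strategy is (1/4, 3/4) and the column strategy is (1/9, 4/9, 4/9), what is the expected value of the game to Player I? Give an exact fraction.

47/12

Against (1/9, 4/9, 4/9), each row's expected payoff is s1: 1; s2: 44/9.
Taking the (1/4, 3/4)-weighted average: (1/4)·(1) + (3/4)·(44/9) = 47/12.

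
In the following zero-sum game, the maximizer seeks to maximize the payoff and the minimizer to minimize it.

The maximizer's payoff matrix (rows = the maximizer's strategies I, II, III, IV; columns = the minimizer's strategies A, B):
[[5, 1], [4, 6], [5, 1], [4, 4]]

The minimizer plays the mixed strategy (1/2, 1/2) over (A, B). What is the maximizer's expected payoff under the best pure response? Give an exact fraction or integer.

5

I: (5)·(1/2) + (1)·(1/2) = 3.
II: (4)·(1/2) + (6)·(1/2) = 5.
III: (5)·(1/2) + (1)·(1/2) = 3.
IV: (4)·(1/2) + (4)·(1/2) = 4.
The best pure response is II with expected payoff 5.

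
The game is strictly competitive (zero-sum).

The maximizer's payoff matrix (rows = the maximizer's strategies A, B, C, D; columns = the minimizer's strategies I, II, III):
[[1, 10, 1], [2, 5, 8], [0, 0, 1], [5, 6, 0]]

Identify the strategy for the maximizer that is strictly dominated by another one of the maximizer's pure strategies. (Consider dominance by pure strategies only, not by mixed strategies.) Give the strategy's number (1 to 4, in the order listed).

3

Compare C with B: 2 > 0, 5 > 0, 8 > 1.
So B strictly dominates C for the maximizer; C is strictly dominated.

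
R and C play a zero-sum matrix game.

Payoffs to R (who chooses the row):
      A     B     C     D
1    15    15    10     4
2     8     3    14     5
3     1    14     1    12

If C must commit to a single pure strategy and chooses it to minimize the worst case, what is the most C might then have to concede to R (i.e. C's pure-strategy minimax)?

The worst case (largest entry) in each column is A: 15, B: 15, C: 14, D: 12.
The best (smallest) of these is 12.

12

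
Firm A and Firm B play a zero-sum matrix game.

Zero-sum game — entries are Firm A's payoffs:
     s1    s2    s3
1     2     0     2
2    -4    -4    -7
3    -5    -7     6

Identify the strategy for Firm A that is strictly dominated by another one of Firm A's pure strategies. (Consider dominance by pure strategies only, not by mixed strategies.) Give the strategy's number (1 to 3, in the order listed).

2

Compare 2 with 1: 2 > -4, 0 > -4, 2 > -7.
So 1 strictly dominates 2 for Firm A; 2 is strictly dominated.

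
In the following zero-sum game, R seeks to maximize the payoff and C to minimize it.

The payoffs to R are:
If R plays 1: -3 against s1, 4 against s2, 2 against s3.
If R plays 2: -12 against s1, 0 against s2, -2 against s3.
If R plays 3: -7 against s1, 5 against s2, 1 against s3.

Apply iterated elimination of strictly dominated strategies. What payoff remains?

-3

Column s2 is strictly dominated by s1 for C (-3<4, -12<0, -7<5); eliminate s2.
Row 2 is strictly dominated by row 1 (-3>-12, 2>-2); eliminate 2.
Column s3 is strictly dominated by s1 for C (-3<2, -7<1); eliminate s3.
Row 3 is strictly dominated by row 1 (-3>-7); eliminate 3.
Only (1, s1) remains, with payoff -3.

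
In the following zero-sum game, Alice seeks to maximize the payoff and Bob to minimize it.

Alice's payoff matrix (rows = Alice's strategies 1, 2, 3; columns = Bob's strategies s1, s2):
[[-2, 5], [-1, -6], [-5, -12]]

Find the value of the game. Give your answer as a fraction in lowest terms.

-17/12

Row 3 is strictly dominated by row 2, so Alice never plays it.
The remaining 2×2 game on (1, 2) × (s1, s2) has no saddle point. Let Alice play 1 with probability p; indifference gives −2p − (1−p) = 5p − 6(1−p), so p = 5/12.
Similarly Bob's optimal q on s1 is 11/12, and the value is -2·(11/12) + (5)·(1/12) = -17/12.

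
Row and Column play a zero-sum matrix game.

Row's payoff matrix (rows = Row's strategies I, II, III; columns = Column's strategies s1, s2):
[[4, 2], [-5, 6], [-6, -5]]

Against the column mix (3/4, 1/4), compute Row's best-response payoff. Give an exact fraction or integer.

7/2

I: (4)·(3/4) + (2)·(1/4) = 7/2.
II: (-5)·(3/4) + (6)·(1/4) = -9/4.
III: (-6)·(3/4) + (-5)·(1/4) = -23/4.
The best pure response is I with expected payoff 7/2.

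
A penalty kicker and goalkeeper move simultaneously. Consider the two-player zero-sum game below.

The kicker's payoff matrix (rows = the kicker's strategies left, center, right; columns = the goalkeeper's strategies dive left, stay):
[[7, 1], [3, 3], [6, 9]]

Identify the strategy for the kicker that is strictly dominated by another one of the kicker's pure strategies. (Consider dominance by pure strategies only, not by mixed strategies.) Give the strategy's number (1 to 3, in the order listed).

2

Compare center with right: 6 > 3, 9 > 3.
So right strictly dominates center for the kicker; center is strictly dominated.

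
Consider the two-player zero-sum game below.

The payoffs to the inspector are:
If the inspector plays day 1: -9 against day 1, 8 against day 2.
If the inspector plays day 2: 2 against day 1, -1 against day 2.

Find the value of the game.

Row minima are -9 and -1, so the inspector's maximin is -1; column maxima are 2 and 8, so the inspectee's minimax is 2. These differ, so the equilibrium is in mixed strategies.
Let the inspector play day 1 with probability p. The inspectee is indifferent when −9p + 2(1−p) = 8p − (1−p), giving p = 3/20.
Let the inspectee play day 1 with probability q. The inspector is indifferent when −9q + 8(1−q) = 2q − (1−q), giving q = 9/20.
The value is -9·(9/20) + (8)·(11/20) = 7/20.

7/20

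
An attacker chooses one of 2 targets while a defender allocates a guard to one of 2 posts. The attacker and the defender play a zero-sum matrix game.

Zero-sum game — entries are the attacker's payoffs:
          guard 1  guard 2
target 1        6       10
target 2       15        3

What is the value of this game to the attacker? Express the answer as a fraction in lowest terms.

33/4

Row minima are 6 and 3, so the attacker's maximin is 6; column maxima are 15 and 10, so the defender's minimax is 10. These differ, so the equilibrium is in mixed strategies.
Let the attacker play target 1 with probability p. The defender is indifferent when 6p + 15(1−p) = 10p + 3(1−p), giving p = 3/4.
Let the defender play guard 1 with probability q. The attacker is indifferent when 6q + 10(1−q) = 15q + 3(1−q), giving q = 7/16.
The value is 6·(7/16) + (10)·(9/16) = 33/4.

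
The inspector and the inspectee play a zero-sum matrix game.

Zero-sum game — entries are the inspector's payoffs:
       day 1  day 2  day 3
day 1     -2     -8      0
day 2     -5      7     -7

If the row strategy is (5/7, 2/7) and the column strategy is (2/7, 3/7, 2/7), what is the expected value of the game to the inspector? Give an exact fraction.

Against (2/7, 3/7, 2/7), each row's expected payoff is day 1: -4; day 2: -3/7.
Taking the (5/7, 2/7)-weighted average: (5/7)·(-4) + (2/7)·(-3/7) = -146/49.

-146/49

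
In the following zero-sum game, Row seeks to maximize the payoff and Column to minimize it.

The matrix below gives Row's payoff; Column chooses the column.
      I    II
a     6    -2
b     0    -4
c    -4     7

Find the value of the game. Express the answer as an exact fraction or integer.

34/19

Row b is strictly dominated by row a, so Row never plays it.
The remaining 2×2 game on (a, c) × (I, II) has no saddle point. Let Row play a with probability p; indifference gives 6p − 4(1−p) = −2p + 7(1−p), so p = 11/19.
Similarly Column's optimal q on I is 9/19, and the value is 6·(9/19) + (-2)·(10/19) = 34/19.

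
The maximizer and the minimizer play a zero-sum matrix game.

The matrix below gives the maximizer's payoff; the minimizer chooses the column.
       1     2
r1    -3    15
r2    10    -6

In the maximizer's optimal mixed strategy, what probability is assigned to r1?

8/17

Row minima are -3 and -6, so the maximizer's maximin is -3; column maxima are 10 and 15, so the minimizer's minimax is 10. These differ, so the equilibrium is in mixed strategies.
Let the maximizer play r1 with probability p. The minimizer is indifferent when −3p + 10(1−p) = 15p − 6(1−p), giving p = 8/17.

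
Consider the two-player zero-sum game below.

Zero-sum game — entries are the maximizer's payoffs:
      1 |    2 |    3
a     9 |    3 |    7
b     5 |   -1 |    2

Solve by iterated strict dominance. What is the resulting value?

Row b is strictly dominated by row a (9>5, 3>-1, 7>2); eliminate b.
Column 1 is strictly dominated by 2 for the minimizer (3<9); eliminate 1.
Column 3 is strictly dominated by 2 for the minimizer (3<7); eliminate 3.
Only (a, 2) remains, with payoff 3.

3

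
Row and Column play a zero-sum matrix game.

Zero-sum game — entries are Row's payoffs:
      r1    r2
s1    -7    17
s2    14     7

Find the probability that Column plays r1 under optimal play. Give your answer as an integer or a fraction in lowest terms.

10/31

Row minima are -7 and 7, so Row's maximin is 7; column maxima are 14 and 17, so Column's minimax is 14. These differ, so the equilibrium is in mixed strategies.
Let Column play r1 with probability q. Row is indifferent when −7q + 17(1−q) = 14q + 7(1−q), giving q = 10/31.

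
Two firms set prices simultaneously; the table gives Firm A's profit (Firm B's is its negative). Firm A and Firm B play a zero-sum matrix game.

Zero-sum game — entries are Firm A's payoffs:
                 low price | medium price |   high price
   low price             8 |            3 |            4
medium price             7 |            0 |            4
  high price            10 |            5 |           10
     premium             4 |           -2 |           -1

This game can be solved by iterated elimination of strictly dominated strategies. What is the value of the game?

Row medium price is strictly dominated by row high price (10>7, 5>0, 10>4); eliminate medium price.
Column high price is strictly dominated by medium price for Firm B (3<4, 5<10, -2<-1); eliminate high price.
Column low price is strictly dominated by medium price for Firm B (3<8, 5<10, -2<4); eliminate low price.
Row premium is strictly dominated by row low price (3>-2); eliminate premium.
Row low price is strictly dominated by row high price (5>3); eliminate low price.
Only (high price, medium price) remains, with payoff 5.

5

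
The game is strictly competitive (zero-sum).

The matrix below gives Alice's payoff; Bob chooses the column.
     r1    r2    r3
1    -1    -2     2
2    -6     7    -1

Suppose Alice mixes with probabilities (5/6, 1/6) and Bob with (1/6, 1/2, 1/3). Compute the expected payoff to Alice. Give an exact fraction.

-1/18

Against (1/6, 1/2, 1/3), each row's expected payoff is 1: -1/2; 2: 13/6.
Taking the (5/6, 1/6)-weighted average: (5/6)·(-1/2) + (1/6)·(13/6) = -1/18.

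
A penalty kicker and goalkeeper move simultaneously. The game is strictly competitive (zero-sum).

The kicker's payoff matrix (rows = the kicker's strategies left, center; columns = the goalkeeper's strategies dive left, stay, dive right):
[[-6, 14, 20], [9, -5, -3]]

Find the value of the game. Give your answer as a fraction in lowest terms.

Column dive right is strictly dominated by stay for the goalkeeper (it gives the kicker more in every row).
The remaining 2×2 game on (left, center) × (dive left, stay) has no saddle point. Let the kicker play left with probability p; indifference gives −6p + 9(1−p) = 14p − 5(1−p), so p = 7/17.
Similarly the goalkeeper's optimal q on dive left is 19/34, and the value is -6·(19/34) + (14)·(15/34) = 48/17.

48/17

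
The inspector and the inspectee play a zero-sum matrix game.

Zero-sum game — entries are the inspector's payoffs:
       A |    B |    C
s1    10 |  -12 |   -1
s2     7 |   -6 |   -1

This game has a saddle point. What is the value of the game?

-6

Row minima: -12, -6 → the inspector's maximin is -6.
Column maxima: 10, -6, -1 → the inspectee's minimax is -6.
They coincide at (s2, B), so the value is -6.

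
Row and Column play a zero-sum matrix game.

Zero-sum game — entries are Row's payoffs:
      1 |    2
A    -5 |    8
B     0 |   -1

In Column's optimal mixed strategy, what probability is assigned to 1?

Row minima are -5 and -1, so Row's maximin is -1; column maxima are 0 and 8, so Column's minimax is 0. These differ, so the equilibrium is in mixed strategies.
Let Column play 1 with probability q. Row is indifferent when −5q + 8(1−q) = −(1−q), giving q = 9/14.

9/14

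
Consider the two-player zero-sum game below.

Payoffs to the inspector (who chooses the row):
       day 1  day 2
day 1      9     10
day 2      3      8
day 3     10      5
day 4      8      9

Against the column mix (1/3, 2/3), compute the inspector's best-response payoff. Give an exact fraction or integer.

day 1: (9)·(1/3) + (10)·(2/3) = 29/3.
day 2: (3)·(1/3) + (8)·(2/3) = 19/3.
day 3: (10)·(1/3) + (5)·(2/3) = 20/3.
day 4: (8)·(1/3) + (9)·(2/3) = 26/3.
The best pure response is day 1 with expected payoff 29/3.

29/3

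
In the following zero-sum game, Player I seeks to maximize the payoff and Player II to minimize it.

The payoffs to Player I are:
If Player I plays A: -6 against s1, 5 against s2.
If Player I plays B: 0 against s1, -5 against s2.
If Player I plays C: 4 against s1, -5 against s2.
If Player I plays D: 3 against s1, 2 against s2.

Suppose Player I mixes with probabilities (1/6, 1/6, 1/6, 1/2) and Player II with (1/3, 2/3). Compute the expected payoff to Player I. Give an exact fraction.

1/2

Against (1/3, 2/3), each row's expected payoff is A: 4/3; B: -10/3; C: -2; D: 7/3.
Taking the (1/6, 1/6, 1/6, 1/2)-weighted average: (1/6)·(4/3) + (1/6)·(-10/3) + (1/6)·(-2) + (1/2)·(7/3) = 1/2.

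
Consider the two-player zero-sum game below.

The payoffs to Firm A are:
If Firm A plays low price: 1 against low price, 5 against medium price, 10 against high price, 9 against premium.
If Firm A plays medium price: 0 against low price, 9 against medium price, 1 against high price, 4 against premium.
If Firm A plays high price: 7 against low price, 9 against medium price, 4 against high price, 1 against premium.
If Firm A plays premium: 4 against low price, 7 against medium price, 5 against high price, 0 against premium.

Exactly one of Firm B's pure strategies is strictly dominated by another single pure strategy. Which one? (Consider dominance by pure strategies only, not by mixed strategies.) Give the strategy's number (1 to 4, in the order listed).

Firm B prefers columns that give Firm A less. Compare medium price with low price: 1 < 5, 0 < 9, 7 < 9, 4 < 7.
So low price strictly dominates medium price for Firm B; medium price is strictly dominated.

2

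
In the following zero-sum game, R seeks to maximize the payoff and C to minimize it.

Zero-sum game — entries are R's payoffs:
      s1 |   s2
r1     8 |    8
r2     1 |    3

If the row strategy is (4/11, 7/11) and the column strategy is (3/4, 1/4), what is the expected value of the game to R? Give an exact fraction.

Against (3/4, 1/4), each row's expected payoff is r1: 8; r2: 3/2.
Taking the (4/11, 7/11)-weighted average: (4/11)·(8) + (7/11)·(3/2) = 85/22.

85/22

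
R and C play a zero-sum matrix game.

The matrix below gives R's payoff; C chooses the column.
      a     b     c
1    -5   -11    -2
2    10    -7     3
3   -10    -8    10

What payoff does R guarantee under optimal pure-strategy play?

Row minima: -11, -7, -10 → R's maximin is -7.
Column maxima: 10, -7, 10 → C's minimax is -7.
They coincide at (2, b), so the value is -7.

-7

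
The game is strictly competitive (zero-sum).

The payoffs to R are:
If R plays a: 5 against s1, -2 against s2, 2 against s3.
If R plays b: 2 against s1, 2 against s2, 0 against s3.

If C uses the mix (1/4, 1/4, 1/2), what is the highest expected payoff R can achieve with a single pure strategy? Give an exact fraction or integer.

a: (5)·(1/4) + (-2)·(1/4) + (2)·(1/2) = 7/4.
b: (2)·(1/4) + (2)·(1/4) + (0)·(1/2) = 1.
The best pure response is a with expected payoff 7/4.

7/4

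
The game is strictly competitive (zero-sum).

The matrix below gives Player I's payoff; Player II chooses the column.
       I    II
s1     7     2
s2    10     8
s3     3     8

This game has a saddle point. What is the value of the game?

8

Row minima: 2, 8, 3 → Player I's maximin is 8.
Column maxima: 10, 8 → Player II's minimax is 8.
They coincide at (s2, II), so the value is 8.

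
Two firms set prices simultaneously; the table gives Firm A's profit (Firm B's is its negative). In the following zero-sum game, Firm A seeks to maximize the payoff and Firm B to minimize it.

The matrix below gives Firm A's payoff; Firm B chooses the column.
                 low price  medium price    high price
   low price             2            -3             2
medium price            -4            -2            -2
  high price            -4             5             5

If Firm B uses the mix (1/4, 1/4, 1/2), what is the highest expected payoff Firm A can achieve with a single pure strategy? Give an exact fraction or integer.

low price: (2)·(1/4) + (-3)·(1/4) + (2)·(1/2) = 3/4.
medium price: (-4)·(1/4) + (-2)·(1/4) + (-2)·(1/2) = -5/2.
high price: (-4)·(1/4) + (5)·(1/4) + (5)·(1/2) = 11/4.
The best pure response is high price with expected payoff 11/4.

11/4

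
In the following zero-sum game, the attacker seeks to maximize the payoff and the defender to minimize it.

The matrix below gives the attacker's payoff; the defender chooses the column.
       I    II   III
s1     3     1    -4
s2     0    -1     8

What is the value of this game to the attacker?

Column I is strictly dominated by II for the defender (it gives the attacker more in every row).
The remaining 2×2 game on (s1, s2) × (II, III) has no saddle point. Let the attacker play s1 with probability p; indifference gives p − (1−p) = −4p + 8(1−p), so p = 9/14.
Similarly the defender's optimal q on II is 6/7, and the value is 1·(6/7) + (-4)·(1/7) = 2/7.

2/7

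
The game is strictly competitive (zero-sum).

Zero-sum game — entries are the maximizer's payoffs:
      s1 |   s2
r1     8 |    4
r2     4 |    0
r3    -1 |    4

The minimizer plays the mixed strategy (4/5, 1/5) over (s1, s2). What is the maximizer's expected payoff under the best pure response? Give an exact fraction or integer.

r1: (8)·(4/5) + (4)·(1/5) = 36/5.
r2: (4)·(4/5) + (0)·(1/5) = 16/5.
r3: (-1)·(4/5) + (4)·(1/5) = 0.
The best pure response is r1 with expected payoff 36/5.

36/5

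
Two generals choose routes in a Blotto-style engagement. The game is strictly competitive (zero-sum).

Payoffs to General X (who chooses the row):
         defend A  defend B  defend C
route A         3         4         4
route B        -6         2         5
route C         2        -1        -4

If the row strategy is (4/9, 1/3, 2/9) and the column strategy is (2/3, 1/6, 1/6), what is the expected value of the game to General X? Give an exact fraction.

35/54

Against (2/3, 1/6, 1/6), each row's expected payoff is route A: 10/3; route B: -17/6; route C: 1/2.
Taking the (4/9, 1/3, 2/9)-weighted average: (4/9)·(10/3) + (1/3)·(-17/6) + (2/9)·(1/2) = 35/54.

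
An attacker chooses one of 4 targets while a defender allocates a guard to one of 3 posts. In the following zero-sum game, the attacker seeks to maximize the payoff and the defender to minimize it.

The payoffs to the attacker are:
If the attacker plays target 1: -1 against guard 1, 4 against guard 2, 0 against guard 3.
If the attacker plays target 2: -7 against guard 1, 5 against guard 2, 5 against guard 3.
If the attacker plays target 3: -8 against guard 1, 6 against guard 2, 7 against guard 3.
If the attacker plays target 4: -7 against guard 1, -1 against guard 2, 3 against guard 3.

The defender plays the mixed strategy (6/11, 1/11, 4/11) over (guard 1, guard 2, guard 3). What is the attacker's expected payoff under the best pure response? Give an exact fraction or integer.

-2/11

target 1: (-1)·(6/11) + (4)·(1/11) + (0)·(4/11) = -2/11.
target 2: (-7)·(6/11) + (5)·(1/11) + (5)·(4/11) = -17/11.
target 3: (-8)·(6/11) + (6)·(1/11) + (7)·(4/11) = -14/11.
target 4: (-7)·(6/11) + (-1)·(1/11) + (3)·(4/11) = -31/11.
The best pure response is target 1 with expected payoff -2/11.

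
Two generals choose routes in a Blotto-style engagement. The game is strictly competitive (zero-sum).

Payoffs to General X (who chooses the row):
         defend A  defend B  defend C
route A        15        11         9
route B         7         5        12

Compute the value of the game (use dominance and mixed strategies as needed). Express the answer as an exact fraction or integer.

29/3

Column defend A is strictly dominated by defend B for General Y (it gives General X more in every row).
The remaining 2×2 game on (route A, route B) × (defend B, defend C) has no saddle point. Let General X play route A with probability p; indifference gives 11p + 5(1−p) = 9p + 12(1−p), so p = 7/9.
Similarly General Y's optimal q on defend B is 1/3, and the value is 11·(1/3) + (9)·(2/3) = 29/3.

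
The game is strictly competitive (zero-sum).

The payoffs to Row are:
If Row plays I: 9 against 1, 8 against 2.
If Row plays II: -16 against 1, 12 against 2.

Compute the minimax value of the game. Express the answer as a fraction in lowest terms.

Row minima are 8 and -16, so Row's maximin is 8; column maxima are 9 and 12, so Column's minimax is 9. These differ, so the equilibrium is in mixed strategies.
Let Row play I with probability p. Column is indifferent when 9p − 16(1−p) = 8p + 12(1−p), giving p = 28/29.
Let Column play 1 with probability q. Row is indifferent when 9q + 8(1−q) = −16q + 12(1−q), giving q = 4/29.
The value is 9·(4/29) + (8)·(25/29) = 236/29.

236/29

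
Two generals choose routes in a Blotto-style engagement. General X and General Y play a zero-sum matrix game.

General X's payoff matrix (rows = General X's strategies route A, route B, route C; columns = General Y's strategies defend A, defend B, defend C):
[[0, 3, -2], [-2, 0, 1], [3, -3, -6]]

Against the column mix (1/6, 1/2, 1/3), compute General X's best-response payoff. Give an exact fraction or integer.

route A: (0)·(1/6) + (3)·(1/2) + (-2)·(1/3) = 5/6.
route B: (-2)·(1/6) + (0)·(1/2) + (1)·(1/3) = 0.
route C: (3)·(1/6) + (-3)·(1/2) + (-6)·(1/3) = -3.
The best pure response is route A with expected payoff 5/6.

5/6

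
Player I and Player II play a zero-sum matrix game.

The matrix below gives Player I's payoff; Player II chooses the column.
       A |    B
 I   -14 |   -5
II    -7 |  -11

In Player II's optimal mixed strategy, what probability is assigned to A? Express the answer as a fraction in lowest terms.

6/13

Row minima are -14 and -11, so Player I's maximin is -11; column maxima are -7 and -5, so Player II's minimax is -7. These differ, so the equilibrium is in mixed strategies.
Let Player II play A with probability q. Player I is indifferent when −14q − 5(1−q) = −7q − 11(1−q), giving q = 6/13.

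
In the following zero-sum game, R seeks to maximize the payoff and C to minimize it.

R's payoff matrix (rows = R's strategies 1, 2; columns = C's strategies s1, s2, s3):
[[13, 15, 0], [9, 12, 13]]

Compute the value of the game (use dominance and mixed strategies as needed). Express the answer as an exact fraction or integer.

169/17

Column s2 is strictly dominated by s1 for C (it gives R more in every row).
The remaining 2×2 game on (1, 2) × (s1, s3) has no saddle point. Let R play 1 with probability p; indifference gives 13p + 9(1−p) = 13(1−p), so p = 4/17.
Similarly C's optimal q on s1 is 13/17, and the value is 13·(13/17) + (0)·(4/17) = 169/17.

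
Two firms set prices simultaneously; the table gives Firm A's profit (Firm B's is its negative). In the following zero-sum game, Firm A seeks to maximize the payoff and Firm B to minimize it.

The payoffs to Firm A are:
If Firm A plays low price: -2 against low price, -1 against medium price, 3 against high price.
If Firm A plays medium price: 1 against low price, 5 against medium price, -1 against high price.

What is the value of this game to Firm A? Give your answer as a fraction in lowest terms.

1/7

Column medium price is strictly dominated by low price for Firm B (it gives Firm A more in every row).
The remaining 2×2 game on (low price, medium price) × (low price, high price) has no saddle point. Let Firm A play low price with probability p; indifference gives −2p + (1−p) = 3p − (1−p), so p = 2/7.
Similarly Firm B's optimal q on low price is 4/7, and the value is -2·(4/7) + (3)·(3/7) = 1/7.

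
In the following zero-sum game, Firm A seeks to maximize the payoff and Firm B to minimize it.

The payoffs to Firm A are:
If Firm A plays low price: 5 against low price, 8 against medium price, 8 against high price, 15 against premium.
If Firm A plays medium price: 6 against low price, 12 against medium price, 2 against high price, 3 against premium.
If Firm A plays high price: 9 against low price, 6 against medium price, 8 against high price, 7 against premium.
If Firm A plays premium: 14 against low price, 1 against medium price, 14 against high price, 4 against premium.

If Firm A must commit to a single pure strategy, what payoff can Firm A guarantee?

The worst-case payoff for each row is low price: 5, medium price: 2, high price: 6, premium: 1.
The best of these is 6.

6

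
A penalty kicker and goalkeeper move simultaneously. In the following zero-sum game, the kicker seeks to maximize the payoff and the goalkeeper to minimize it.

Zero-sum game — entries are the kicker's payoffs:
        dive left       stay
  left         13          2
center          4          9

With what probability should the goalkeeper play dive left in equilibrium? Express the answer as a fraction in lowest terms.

7/16

Row minima are 2 and 4, so the kicker's maximin is 4; column maxima are 13 and 9, so the goalkeeper's minimax is 9. These differ, so the equilibrium is in mixed strategies.
Let the goalkeeper play dive left with probability q. The kicker is indifferent when 13q + 2(1−q) = 4q + 9(1−q), giving q = 7/16.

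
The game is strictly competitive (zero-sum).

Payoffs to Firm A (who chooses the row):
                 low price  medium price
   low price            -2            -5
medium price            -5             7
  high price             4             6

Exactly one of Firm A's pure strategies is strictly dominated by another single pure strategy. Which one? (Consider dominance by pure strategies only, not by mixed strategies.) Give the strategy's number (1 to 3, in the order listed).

1

Compare low price with high price: 4 > -2, 6 > -5.
So high price strictly dominates low price for Firm A; low price is strictly dominated.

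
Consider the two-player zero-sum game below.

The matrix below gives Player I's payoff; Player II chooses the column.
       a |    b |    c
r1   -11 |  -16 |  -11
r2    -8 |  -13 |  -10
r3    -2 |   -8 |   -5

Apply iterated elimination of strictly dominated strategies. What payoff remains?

Row r1 is strictly dominated by row r2 (-8>-11, -13>-16, -10>-11); eliminate r1.
Row r2 is strictly dominated by row r3 (-2>-8, -8>-13, -5>-10); eliminate r2.
Column a is strictly dominated by b for Player II (-8<-2); eliminate a.
Column c is strictly dominated by b for Player II (-8<-5); eliminate c.
Only (r3, b) remains, with payoff -8.

-8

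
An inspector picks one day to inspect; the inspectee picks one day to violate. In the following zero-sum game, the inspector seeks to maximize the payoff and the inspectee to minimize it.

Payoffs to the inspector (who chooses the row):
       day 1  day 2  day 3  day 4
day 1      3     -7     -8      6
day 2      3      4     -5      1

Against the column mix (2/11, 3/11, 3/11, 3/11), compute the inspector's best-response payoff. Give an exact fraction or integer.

day 1: (3)·(2/11) + (-7)·(3/11) + (-8)·(3/11) + (6)·(3/11) = -21/11.
day 2: (3)·(2/11) + (4)·(3/11) + (-5)·(3/11) + (1)·(3/11) = 6/11.
The best pure response is day 2 with expected payoff 6/11.

6/11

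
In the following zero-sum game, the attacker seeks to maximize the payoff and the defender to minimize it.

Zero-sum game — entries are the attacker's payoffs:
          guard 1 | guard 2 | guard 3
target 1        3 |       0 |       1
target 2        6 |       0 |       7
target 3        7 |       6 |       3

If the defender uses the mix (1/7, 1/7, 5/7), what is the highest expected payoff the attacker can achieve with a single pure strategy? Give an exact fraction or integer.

41/7

target 1: (3)·(1/7) + (0)·(1/7) + (1)·(5/7) = 8/7.
target 2: (6)·(1/7) + (0)·(1/7) + (7)·(5/7) = 41/7.
target 3: (7)·(1/7) + (6)·(1/7) + (3)·(5/7) = 4.
The best pure response is target 2 with expected payoff 41/7.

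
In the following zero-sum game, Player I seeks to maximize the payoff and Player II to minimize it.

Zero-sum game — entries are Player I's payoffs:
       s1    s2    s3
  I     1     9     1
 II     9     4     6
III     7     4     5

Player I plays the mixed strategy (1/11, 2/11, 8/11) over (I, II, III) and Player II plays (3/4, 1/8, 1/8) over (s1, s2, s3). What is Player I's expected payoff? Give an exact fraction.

Against (3/4, 1/8, 1/8), each row's expected payoff is I: 2; II: 8; III: 51/8.
Taking the (1/11, 2/11, 8/11)-weighted average: (1/11)·(2) + (2/11)·(8) + (8/11)·(51/8) = 69/11.

69/11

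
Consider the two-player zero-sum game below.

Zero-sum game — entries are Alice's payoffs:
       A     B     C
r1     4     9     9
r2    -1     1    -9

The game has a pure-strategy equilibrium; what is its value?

Row minima: 4, -9 → Alice's maximin is 4.
Column maxima: 4, 9, 9 → Bob's minimax is 4.
They coincide at (r1, A), so the value is 4.

4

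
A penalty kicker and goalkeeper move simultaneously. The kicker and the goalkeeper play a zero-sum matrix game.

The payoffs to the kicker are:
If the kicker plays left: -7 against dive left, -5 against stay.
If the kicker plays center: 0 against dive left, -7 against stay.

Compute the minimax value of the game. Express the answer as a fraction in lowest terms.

Row minima are -7 and -7, so the kicker's maximin is -7; column maxima are 0 and -5, so the goalkeeper's minimax is -5. These differ, so the equilibrium is in mixed strategies.
Let the kicker play left with probability p. The goalkeeper is indifferent when −7p = −5p − 7(1−p), giving p = 7/9.
Let the goalkeeper play dive left with probability q. The kicker is indifferent when −7q − 5(1−q) = −7(1−q), giving q = 2/9.
The value is -7·(2/9) + (-5)·(7/9) = -49/9.

-49/9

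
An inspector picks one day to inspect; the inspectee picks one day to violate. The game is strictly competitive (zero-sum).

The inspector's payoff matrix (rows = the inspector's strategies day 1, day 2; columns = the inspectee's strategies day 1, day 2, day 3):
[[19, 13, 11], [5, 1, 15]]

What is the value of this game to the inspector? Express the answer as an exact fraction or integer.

23/2

Column day 1 is strictly dominated by day 2 for the inspectee (it gives the inspector more in every row).
The remaining 2×2 game on (day 1, day 2) × (day 2, day 3) has no saddle point. Let the inspector play day 1 with probability p; indifference gives 13p + (1−p) = 11p + 15(1−p), so p = 7/8.
Similarly the inspectee's optimal q on day 2 is 1/4, and the value is 13·(1/4) + (11)·(3/4) = 23/2.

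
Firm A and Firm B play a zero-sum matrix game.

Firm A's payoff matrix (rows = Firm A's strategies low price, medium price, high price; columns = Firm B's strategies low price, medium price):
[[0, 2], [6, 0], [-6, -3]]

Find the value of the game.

Row high price is strictly dominated by row low price, so Firm A never plays it.
The remaining 2×2 game on (low price, medium price) × (low price, medium price) has no saddle point. Let Firm A play low price with probability p; indifference gives 6(1−p) = 2p, so p = 3/4.
Similarly Firm B's optimal q on low price is 1/4, and the value is 0·(1/4) + (2)·(3/4) = 3/2.

3/2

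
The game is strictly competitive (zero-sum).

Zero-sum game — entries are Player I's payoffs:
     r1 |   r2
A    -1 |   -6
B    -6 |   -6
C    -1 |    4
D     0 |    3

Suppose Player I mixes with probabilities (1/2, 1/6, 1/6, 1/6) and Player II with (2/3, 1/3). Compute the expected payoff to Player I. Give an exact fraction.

Against (2/3, 1/3), each row's expected payoff is A: -8/3; B: -6; C: 2/3; D: 1.
Taking the (1/2, 1/6, 1/6, 1/6)-weighted average: (1/2)·(-8/3) + (1/6)·(-6) + (1/6)·(2/3) + (1/6)·(1) = -37/18.

-37/18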